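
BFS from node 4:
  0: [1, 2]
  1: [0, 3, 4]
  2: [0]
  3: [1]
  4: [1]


Visit 4, enqueue [1]
Visit 1, enqueue [0, 3]
Visit 0, enqueue [2]
Visit 3, enqueue []
Visit 2, enqueue []

BFS order: [4, 1, 0, 3, 2]


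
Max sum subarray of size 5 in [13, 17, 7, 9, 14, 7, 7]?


[0:5]: 60
[1:6]: 54
[2:7]: 44

Max: 60 at [0:5]


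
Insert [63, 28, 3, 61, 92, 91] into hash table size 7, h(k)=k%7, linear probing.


Insert 63: h=0 -> slot 0
Insert 28: h=0, 1 probes -> slot 1
Insert 3: h=3 -> slot 3
Insert 61: h=5 -> slot 5
Insert 92: h=1, 1 probes -> slot 2
Insert 91: h=0, 4 probes -> slot 4

Table: [63, 28, 92, 3, 91, 61, None]


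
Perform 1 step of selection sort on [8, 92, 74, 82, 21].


Initial: [8, 92, 74, 82, 21]
Step 1: min=8 at 0
  Swap: [8, 92, 74, 82, 21]

After 1 step: [8, 92, 74, 82, 21]


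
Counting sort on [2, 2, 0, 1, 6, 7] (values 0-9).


Input: [2, 2, 0, 1, 6, 7]
Counts: [1, 1, 2, 0, 0, 0, 1, 1, 0, 0]

Sorted: [0, 1, 2, 2, 6, 7]


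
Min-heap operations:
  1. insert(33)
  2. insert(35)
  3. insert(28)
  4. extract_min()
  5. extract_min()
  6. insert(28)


insert(33) -> [33]
insert(35) -> [33, 35]
insert(28) -> [28, 35, 33]
extract_min()->28, [33, 35]
extract_min()->33, [35]
insert(28) -> [28, 35]

Final heap: [28, 35]


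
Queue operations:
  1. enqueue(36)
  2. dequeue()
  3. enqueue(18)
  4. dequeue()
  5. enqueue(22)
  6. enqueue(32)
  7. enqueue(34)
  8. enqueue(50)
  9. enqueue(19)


enqueue(36) -> [36]
dequeue()->36, []
enqueue(18) -> [18]
dequeue()->18, []
enqueue(22) -> [22]
enqueue(32) -> [22, 32]
enqueue(34) -> [22, 32, 34]
enqueue(50) -> [22, 32, 34, 50]
enqueue(19) -> [22, 32, 34, 50, 19]

Final queue: [22, 32, 34, 50, 19]


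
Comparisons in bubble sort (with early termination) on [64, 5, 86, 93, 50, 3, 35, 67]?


Algorithm: bubble sort (with early termination)
Input: [64, 5, 86, 93, 50, 3, 35, 67]
Sorted: [3, 5, 35, 50, 64, 67, 86, 93]

27


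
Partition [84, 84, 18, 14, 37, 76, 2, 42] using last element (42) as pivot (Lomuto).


Pivot: 42
  18 <= 42: swap -> [18, 84, 84, 14, 37, 76, 2, 42]
  14 <= 42: swap -> [18, 14, 84, 84, 37, 76, 2, 42]
  37 <= 42: swap -> [18, 14, 37, 84, 84, 76, 2, 42]
  2 <= 42: swap -> [18, 14, 37, 2, 84, 76, 84, 42]
Place pivot at 4: [18, 14, 37, 2, 42, 76, 84, 84]

Partitioned: [18, 14, 37, 2, 42, 76, 84, 84]


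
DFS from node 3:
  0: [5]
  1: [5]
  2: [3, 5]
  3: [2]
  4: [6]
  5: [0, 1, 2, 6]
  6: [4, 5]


Visit 3, push [2]
Visit 2, push [5]
Visit 5, push [6, 1, 0]
Visit 0, push []
Visit 1, push []
Visit 6, push [4]
Visit 4, push []

DFS order: [3, 2, 5, 0, 1, 6, 4]


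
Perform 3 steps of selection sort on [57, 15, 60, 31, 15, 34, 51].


Initial: [57, 15, 60, 31, 15, 34, 51]
Step 1: min=15 at 1
  Swap: [15, 57, 60, 31, 15, 34, 51]
Step 2: min=15 at 4
  Swap: [15, 15, 60, 31, 57, 34, 51]
Step 3: min=31 at 3
  Swap: [15, 15, 31, 60, 57, 34, 51]

After 3 steps: [15, 15, 31, 60, 57, 34, 51]


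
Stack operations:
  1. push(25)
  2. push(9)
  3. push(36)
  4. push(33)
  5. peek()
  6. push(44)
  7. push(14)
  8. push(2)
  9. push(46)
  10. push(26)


push(25) -> [25]
push(9) -> [25, 9]
push(36) -> [25, 9, 36]
push(33) -> [25, 9, 36, 33]
peek()->33
push(44) -> [25, 9, 36, 33, 44]
push(14) -> [25, 9, 36, 33, 44, 14]
push(2) -> [25, 9, 36, 33, 44, 14, 2]
push(46) -> [25, 9, 36, 33, 44, 14, 2, 46]
push(26) -> [25, 9, 36, 33, 44, 14, 2, 46, 26]

Final stack: [25, 9, 36, 33, 44, 14, 2, 46, 26]


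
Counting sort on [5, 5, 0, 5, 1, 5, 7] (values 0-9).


Input: [5, 5, 0, 5, 1, 5, 7]
Counts: [1, 1, 0, 0, 0, 4, 0, 1, 0, 0]

Sorted: [0, 1, 5, 5, 5, 5, 7]


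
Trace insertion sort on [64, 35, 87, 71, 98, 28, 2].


Initial: [64, 35, 87, 71, 98, 28, 2]
Insert 35: [35, 64, 87, 71, 98, 28, 2]
Insert 87: [35, 64, 87, 71, 98, 28, 2]
Insert 71: [35, 64, 71, 87, 98, 28, 2]
Insert 98: [35, 64, 71, 87, 98, 28, 2]
Insert 28: [28, 35, 64, 71, 87, 98, 2]
Insert 2: [2, 28, 35, 64, 71, 87, 98]

Sorted: [2, 28, 35, 64, 71, 87, 98]


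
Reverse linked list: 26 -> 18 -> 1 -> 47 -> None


Step 1: curr=26, set curr.next=prev(None) | reversed so far: 26
Step 2: curr=18, set curr.next=prev(26) | reversed so far: 18 -> 26
Step 3: curr=1, set curr.next=prev(18) | reversed so far: 1 -> 18 -> 26
Step 4: curr=47, set curr.next=prev(1) | reversed so far: 47 -> 1 -> 18 -> 26

47 -> 1 -> 18 -> 26 -> None


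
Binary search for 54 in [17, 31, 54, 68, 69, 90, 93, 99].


Step 1: lo=0, hi=7, mid=3, val=68
Step 2: lo=0, hi=2, mid=1, val=31
Step 3: lo=2, hi=2, mid=2, val=54

Found at index 2


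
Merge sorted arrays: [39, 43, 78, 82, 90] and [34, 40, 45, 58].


Take 34 from B
Take 39 from A
Take 40 from B
Take 43 from A
Take 45 from B
Take 58 from B

Merged: [34, 39, 40, 43, 45, 58, 78, 82, 90]


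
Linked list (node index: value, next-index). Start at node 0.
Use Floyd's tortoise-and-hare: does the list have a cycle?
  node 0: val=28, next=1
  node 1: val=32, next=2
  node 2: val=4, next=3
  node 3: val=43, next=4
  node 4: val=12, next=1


Floyd's tortoise (slow, +1) and hare (fast, +2):
  init: slow=0, fast=0
  step 1: slow=1, fast=2
  step 2: slow=2, fast=4
  step 3: slow=3, fast=2
  step 4: slow=4, fast=4
  slow == fast at node 4: cycle detected

Cycle: yes


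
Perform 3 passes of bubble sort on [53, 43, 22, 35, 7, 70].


Initial: [53, 43, 22, 35, 7, 70]
Pass 1: [43, 22, 35, 7, 53, 70] (4 swaps)
Pass 2: [22, 35, 7, 43, 53, 70] (3 swaps)
Pass 3: [22, 7, 35, 43, 53, 70] (1 swaps)

After 3 passes: [22, 7, 35, 43, 53, 70]


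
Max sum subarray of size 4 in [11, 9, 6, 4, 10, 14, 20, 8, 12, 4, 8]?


[0:4]: 30
[1:5]: 29
[2:6]: 34
[3:7]: 48
[4:8]: 52
[5:9]: 54
[6:10]: 44
[7:11]: 32

Max: 54 at [5:9]


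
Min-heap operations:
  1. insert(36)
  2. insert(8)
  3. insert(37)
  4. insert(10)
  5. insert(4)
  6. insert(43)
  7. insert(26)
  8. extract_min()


insert(36) -> [36]
insert(8) -> [8, 36]
insert(37) -> [8, 36, 37]
insert(10) -> [8, 10, 37, 36]
insert(4) -> [4, 8, 37, 36, 10]
insert(43) -> [4, 8, 37, 36, 10, 43]
insert(26) -> [4, 8, 26, 36, 10, 43, 37]
extract_min()->4, [8, 10, 26, 36, 37, 43]

Final heap: [8, 10, 26, 36, 37, 43]


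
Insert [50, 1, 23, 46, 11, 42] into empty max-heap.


Insert 50: [50]
Insert 1: [50, 1]
Insert 23: [50, 1, 23]
Insert 46: [50, 46, 23, 1]
Insert 11: [50, 46, 23, 1, 11]
Insert 42: [50, 46, 42, 1, 11, 23]

Final heap: [50, 46, 42, 1, 11, 23]


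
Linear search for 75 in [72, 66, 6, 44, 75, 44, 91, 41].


i=0: 72!=75
i=1: 66!=75
i=2: 6!=75
i=3: 44!=75
i=4: 75==75 found!

Found at 4, 5 comps


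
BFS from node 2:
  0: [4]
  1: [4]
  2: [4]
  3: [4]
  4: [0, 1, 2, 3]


Visit 2, enqueue [4]
Visit 4, enqueue [0, 1, 3]
Visit 0, enqueue []
Visit 1, enqueue []
Visit 3, enqueue []

BFS order: [2, 4, 0, 1, 3]


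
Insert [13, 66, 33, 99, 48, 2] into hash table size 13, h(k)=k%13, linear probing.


Insert 13: h=0 -> slot 0
Insert 66: h=1 -> slot 1
Insert 33: h=7 -> slot 7
Insert 99: h=8 -> slot 8
Insert 48: h=9 -> slot 9
Insert 2: h=2 -> slot 2

Table: [13, 66, 2, None, None, None, None, 33, 99, 48, None, None, None]


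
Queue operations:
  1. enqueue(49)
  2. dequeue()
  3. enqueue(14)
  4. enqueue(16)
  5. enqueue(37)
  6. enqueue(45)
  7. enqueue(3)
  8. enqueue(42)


enqueue(49) -> [49]
dequeue()->49, []
enqueue(14) -> [14]
enqueue(16) -> [14, 16]
enqueue(37) -> [14, 16, 37]
enqueue(45) -> [14, 16, 37, 45]
enqueue(3) -> [14, 16, 37, 45, 3]
enqueue(42) -> [14, 16, 37, 45, 3, 42]

Final queue: [14, 16, 37, 45, 3, 42]


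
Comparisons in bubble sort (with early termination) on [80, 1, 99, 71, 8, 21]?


Algorithm: bubble sort (with early termination)
Input: [80, 1, 99, 71, 8, 21]
Sorted: [1, 8, 21, 71, 80, 99]

14


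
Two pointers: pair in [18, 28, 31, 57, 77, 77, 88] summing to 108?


lo=0(18)+hi=6(88)=106
lo=1(28)+hi=6(88)=116
lo=1(28)+hi=5(77)=105
lo=2(31)+hi=5(77)=108

Yes: 31+77=108


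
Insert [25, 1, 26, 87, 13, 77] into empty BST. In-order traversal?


Insert 25: root
Insert 1: L from 25
Insert 26: R from 25
Insert 87: R from 25 -> R from 26
Insert 13: L from 25 -> R from 1
Insert 77: R from 25 -> R from 26 -> L from 87

In-order: [1, 13, 25, 26, 77, 87]


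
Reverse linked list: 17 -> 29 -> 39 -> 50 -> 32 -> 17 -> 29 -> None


Step 1: curr=17, set curr.next=prev(None) | reversed so far: 17
Step 2: curr=29, set curr.next=prev(17) | reversed so far: 29 -> 17
Step 3: curr=39, set curr.next=prev(29) | reversed so far: 39 -> 29 -> 17
Step 4: curr=50, set curr.next=prev(39) | reversed so far: 50 -> 39 -> 29 -> 17
Step 5: curr=32, set curr.next=prev(50) | reversed so far: 32 -> 50 -> 39 -> 29 -> 17
Step 6: curr=17, set curr.next=prev(32) | reversed so far: 17 -> 32 -> 50 -> 39 -> 29 -> 17
Step 7: curr=29, set curr.next=prev(17) | reversed so far: 29 -> 17 -> 32 -> 50 -> 39 -> 29 -> 17

29 -> 17 -> 32 -> 50 -> 39 -> 29 -> 17 -> None


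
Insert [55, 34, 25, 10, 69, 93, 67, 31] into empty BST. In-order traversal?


Insert 55: root
Insert 34: L from 55
Insert 25: L from 55 -> L from 34
Insert 10: L from 55 -> L from 34 -> L from 25
Insert 69: R from 55
Insert 93: R from 55 -> R from 69
Insert 67: R from 55 -> L from 69
Insert 31: L from 55 -> L from 34 -> R from 25

In-order: [10, 25, 31, 34, 55, 67, 69, 93]


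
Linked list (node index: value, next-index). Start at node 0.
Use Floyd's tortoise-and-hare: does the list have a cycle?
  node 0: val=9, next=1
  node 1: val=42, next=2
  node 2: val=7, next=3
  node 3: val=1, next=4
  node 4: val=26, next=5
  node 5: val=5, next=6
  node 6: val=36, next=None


Floyd's tortoise (slow, +1) and hare (fast, +2):
  init: slow=0, fast=0
  step 1: slow=1, fast=2
  step 2: slow=2, fast=4
  step 3: slow=3, fast=6
  step 4: fast -> None, no cycle

Cycle: no


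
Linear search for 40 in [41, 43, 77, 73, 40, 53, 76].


i=0: 41!=40
i=1: 43!=40
i=2: 77!=40
i=3: 73!=40
i=4: 40==40 found!

Found at 4, 5 comps


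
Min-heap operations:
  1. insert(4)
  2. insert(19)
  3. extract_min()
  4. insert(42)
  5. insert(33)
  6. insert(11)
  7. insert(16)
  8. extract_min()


insert(4) -> [4]
insert(19) -> [4, 19]
extract_min()->4, [19]
insert(42) -> [19, 42]
insert(33) -> [19, 42, 33]
insert(11) -> [11, 19, 33, 42]
insert(16) -> [11, 16, 33, 42, 19]
extract_min()->11, [16, 19, 33, 42]

Final heap: [16, 19, 33, 42]


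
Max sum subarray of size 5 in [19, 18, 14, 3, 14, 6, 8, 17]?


[0:5]: 68
[1:6]: 55
[2:7]: 45
[3:8]: 48

Max: 68 at [0:5]


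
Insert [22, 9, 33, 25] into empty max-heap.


Insert 22: [22]
Insert 9: [22, 9]
Insert 33: [33, 9, 22]
Insert 25: [33, 25, 22, 9]

Final heap: [33, 25, 22, 9]


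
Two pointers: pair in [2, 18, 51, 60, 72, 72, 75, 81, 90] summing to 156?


lo=0(2)+hi=8(90)=92
lo=1(18)+hi=8(90)=108
lo=2(51)+hi=8(90)=141
lo=3(60)+hi=8(90)=150
lo=4(72)+hi=8(90)=162
lo=4(72)+hi=7(81)=153
lo=5(72)+hi=7(81)=153
lo=6(75)+hi=7(81)=156

Yes: 75+81=156


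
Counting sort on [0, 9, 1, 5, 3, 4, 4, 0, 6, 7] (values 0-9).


Input: [0, 9, 1, 5, 3, 4, 4, 0, 6, 7]
Counts: [2, 1, 0, 1, 2, 1, 1, 1, 0, 1]

Sorted: [0, 0, 1, 3, 4, 4, 5, 6, 7, 9]


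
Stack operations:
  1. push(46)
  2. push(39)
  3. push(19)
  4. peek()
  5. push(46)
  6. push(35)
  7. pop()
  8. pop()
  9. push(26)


push(46) -> [46]
push(39) -> [46, 39]
push(19) -> [46, 39, 19]
peek()->19
push(46) -> [46, 39, 19, 46]
push(35) -> [46, 39, 19, 46, 35]
pop()->35, [46, 39, 19, 46]
pop()->46, [46, 39, 19]
push(26) -> [46, 39, 19, 26]

Final stack: [46, 39, 19, 26]


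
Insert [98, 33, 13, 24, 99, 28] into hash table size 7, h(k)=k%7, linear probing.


Insert 98: h=0 -> slot 0
Insert 33: h=5 -> slot 5
Insert 13: h=6 -> slot 6
Insert 24: h=3 -> slot 3
Insert 99: h=1 -> slot 1
Insert 28: h=0, 2 probes -> slot 2

Table: [98, 99, 28, 24, None, 33, 13]


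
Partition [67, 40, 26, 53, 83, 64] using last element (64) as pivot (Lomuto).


Pivot: 64
  40 <= 64: swap -> [40, 67, 26, 53, 83, 64]
  26 <= 64: swap -> [40, 26, 67, 53, 83, 64]
  53 <= 64: swap -> [40, 26, 53, 67, 83, 64]
Place pivot at 3: [40, 26, 53, 64, 83, 67]

Partitioned: [40, 26, 53, 64, 83, 67]


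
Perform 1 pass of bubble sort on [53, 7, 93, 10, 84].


Initial: [53, 7, 93, 10, 84]
Pass 1: [7, 53, 10, 84, 93] (3 swaps)

After 1 pass: [7, 53, 10, 84, 93]


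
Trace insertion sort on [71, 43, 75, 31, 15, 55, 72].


Initial: [71, 43, 75, 31, 15, 55, 72]
Insert 43: [43, 71, 75, 31, 15, 55, 72]
Insert 75: [43, 71, 75, 31, 15, 55, 72]
Insert 31: [31, 43, 71, 75, 15, 55, 72]
Insert 15: [15, 31, 43, 71, 75, 55, 72]
Insert 55: [15, 31, 43, 55, 71, 75, 72]
Insert 72: [15, 31, 43, 55, 71, 72, 75]

Sorted: [15, 31, 43, 55, 71, 72, 75]


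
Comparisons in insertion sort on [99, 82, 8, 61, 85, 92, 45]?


Algorithm: insertion sort
Input: [99, 82, 8, 61, 85, 92, 45]
Sorted: [8, 45, 61, 82, 85, 92, 99]

16


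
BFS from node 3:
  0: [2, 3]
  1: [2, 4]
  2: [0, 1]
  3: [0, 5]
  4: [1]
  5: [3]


Visit 3, enqueue [0, 5]
Visit 0, enqueue [2]
Visit 5, enqueue []
Visit 2, enqueue [1]
Visit 1, enqueue [4]
Visit 4, enqueue []

BFS order: [3, 0, 5, 2, 1, 4]


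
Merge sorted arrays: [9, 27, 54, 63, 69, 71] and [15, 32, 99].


Take 9 from A
Take 15 from B
Take 27 from A
Take 32 from B
Take 54 from A
Take 63 from A
Take 69 from A
Take 71 from A

Merged: [9, 15, 27, 32, 54, 63, 69, 71, 99]


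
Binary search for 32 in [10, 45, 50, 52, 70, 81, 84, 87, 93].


Step 1: lo=0, hi=8, mid=4, val=70
Step 2: lo=0, hi=3, mid=1, val=45
Step 3: lo=0, hi=0, mid=0, val=10

Not found


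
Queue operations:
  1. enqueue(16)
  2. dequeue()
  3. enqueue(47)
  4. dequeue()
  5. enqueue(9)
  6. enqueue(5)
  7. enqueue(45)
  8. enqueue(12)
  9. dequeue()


enqueue(16) -> [16]
dequeue()->16, []
enqueue(47) -> [47]
dequeue()->47, []
enqueue(9) -> [9]
enqueue(5) -> [9, 5]
enqueue(45) -> [9, 5, 45]
enqueue(12) -> [9, 5, 45, 12]
dequeue()->9, [5, 45, 12]

Final queue: [5, 45, 12]


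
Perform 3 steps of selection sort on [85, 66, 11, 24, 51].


Initial: [85, 66, 11, 24, 51]
Step 1: min=11 at 2
  Swap: [11, 66, 85, 24, 51]
Step 2: min=24 at 3
  Swap: [11, 24, 85, 66, 51]
Step 3: min=51 at 4
  Swap: [11, 24, 51, 66, 85]

After 3 steps: [11, 24, 51, 66, 85]


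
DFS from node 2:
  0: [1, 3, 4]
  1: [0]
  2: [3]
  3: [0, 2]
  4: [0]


Visit 2, push [3]
Visit 3, push [0]
Visit 0, push [4, 1]
Visit 1, push []
Visit 4, push []

DFS order: [2, 3, 0, 1, 4]


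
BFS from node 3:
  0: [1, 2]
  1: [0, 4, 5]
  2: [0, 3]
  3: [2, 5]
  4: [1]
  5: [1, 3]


Visit 3, enqueue [2, 5]
Visit 2, enqueue [0]
Visit 5, enqueue [1]
Visit 0, enqueue []
Visit 1, enqueue [4]
Visit 4, enqueue []

BFS order: [3, 2, 5, 0, 1, 4]


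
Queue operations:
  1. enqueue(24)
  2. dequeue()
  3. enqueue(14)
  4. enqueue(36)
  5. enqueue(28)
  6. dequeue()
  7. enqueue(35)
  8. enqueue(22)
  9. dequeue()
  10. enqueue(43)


enqueue(24) -> [24]
dequeue()->24, []
enqueue(14) -> [14]
enqueue(36) -> [14, 36]
enqueue(28) -> [14, 36, 28]
dequeue()->14, [36, 28]
enqueue(35) -> [36, 28, 35]
enqueue(22) -> [36, 28, 35, 22]
dequeue()->36, [28, 35, 22]
enqueue(43) -> [28, 35, 22, 43]

Final queue: [28, 35, 22, 43]


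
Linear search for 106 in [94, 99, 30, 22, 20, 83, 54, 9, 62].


i=0: 94!=106
i=1: 99!=106
i=2: 30!=106
i=3: 22!=106
i=4: 20!=106
i=5: 83!=106
i=6: 54!=106
i=7: 9!=106
i=8: 62!=106

Not found, 9 comps


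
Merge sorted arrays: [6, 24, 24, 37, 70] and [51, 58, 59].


Take 6 from A
Take 24 from A
Take 24 from A
Take 37 from A
Take 51 from B
Take 58 from B
Take 59 from B

Merged: [6, 24, 24, 37, 51, 58, 59, 70]


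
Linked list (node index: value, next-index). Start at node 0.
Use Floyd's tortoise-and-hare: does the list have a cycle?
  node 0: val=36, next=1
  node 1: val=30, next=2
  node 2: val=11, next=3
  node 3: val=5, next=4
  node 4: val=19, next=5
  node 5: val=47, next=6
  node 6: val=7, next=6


Floyd's tortoise (slow, +1) and hare (fast, +2):
  init: slow=0, fast=0
  step 1: slow=1, fast=2
  step 2: slow=2, fast=4
  step 3: slow=3, fast=6
  step 4: slow=4, fast=6
  step 5: slow=5, fast=6
  step 6: slow=6, fast=6
  slow == fast at node 6: cycle detected

Cycle: yes


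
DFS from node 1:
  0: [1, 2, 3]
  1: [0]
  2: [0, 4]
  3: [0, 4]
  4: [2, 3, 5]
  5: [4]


Visit 1, push [0]
Visit 0, push [3, 2]
Visit 2, push [4]
Visit 4, push [5, 3]
Visit 3, push []
Visit 5, push []

DFS order: [1, 0, 2, 4, 3, 5]


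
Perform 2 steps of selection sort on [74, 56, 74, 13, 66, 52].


Initial: [74, 56, 74, 13, 66, 52]
Step 1: min=13 at 3
  Swap: [13, 56, 74, 74, 66, 52]
Step 2: min=52 at 5
  Swap: [13, 52, 74, 74, 66, 56]

After 2 steps: [13, 52, 74, 74, 66, 56]


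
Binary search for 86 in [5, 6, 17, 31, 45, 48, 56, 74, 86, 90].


Step 1: lo=0, hi=9, mid=4, val=45
Step 2: lo=5, hi=9, mid=7, val=74
Step 3: lo=8, hi=9, mid=8, val=86

Found at index 8


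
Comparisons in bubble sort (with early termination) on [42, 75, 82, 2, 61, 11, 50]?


Algorithm: bubble sort (with early termination)
Input: [42, 75, 82, 2, 61, 11, 50]
Sorted: [2, 11, 42, 50, 61, 75, 82]

20


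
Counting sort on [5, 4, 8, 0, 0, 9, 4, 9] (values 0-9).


Input: [5, 4, 8, 0, 0, 9, 4, 9]
Counts: [2, 0, 0, 0, 2, 1, 0, 0, 1, 2]

Sorted: [0, 0, 4, 4, 5, 8, 9, 9]


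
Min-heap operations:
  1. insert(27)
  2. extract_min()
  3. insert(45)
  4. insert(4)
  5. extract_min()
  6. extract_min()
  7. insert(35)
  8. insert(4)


insert(27) -> [27]
extract_min()->27, []
insert(45) -> [45]
insert(4) -> [4, 45]
extract_min()->4, [45]
extract_min()->45, []
insert(35) -> [35]
insert(4) -> [4, 35]

Final heap: [4, 35]


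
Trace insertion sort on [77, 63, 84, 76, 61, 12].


Initial: [77, 63, 84, 76, 61, 12]
Insert 63: [63, 77, 84, 76, 61, 12]
Insert 84: [63, 77, 84, 76, 61, 12]
Insert 76: [63, 76, 77, 84, 61, 12]
Insert 61: [61, 63, 76, 77, 84, 12]
Insert 12: [12, 61, 63, 76, 77, 84]

Sorted: [12, 61, 63, 76, 77, 84]


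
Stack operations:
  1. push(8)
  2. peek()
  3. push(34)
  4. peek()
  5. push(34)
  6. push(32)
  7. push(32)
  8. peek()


push(8) -> [8]
peek()->8
push(34) -> [8, 34]
peek()->34
push(34) -> [8, 34, 34]
push(32) -> [8, 34, 34, 32]
push(32) -> [8, 34, 34, 32, 32]
peek()->32

Final stack: [8, 34, 34, 32, 32]


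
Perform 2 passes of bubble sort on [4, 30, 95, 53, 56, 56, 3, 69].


Initial: [4, 30, 95, 53, 56, 56, 3, 69]
Pass 1: [4, 30, 53, 56, 56, 3, 69, 95] (5 swaps)
Pass 2: [4, 30, 53, 56, 3, 56, 69, 95] (1 swaps)

After 2 passes: [4, 30, 53, 56, 3, 56, 69, 95]


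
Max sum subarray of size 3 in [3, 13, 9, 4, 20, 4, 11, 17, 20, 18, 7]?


[0:3]: 25
[1:4]: 26
[2:5]: 33
[3:6]: 28
[4:7]: 35
[5:8]: 32
[6:9]: 48
[7:10]: 55
[8:11]: 45

Max: 55 at [7:10]


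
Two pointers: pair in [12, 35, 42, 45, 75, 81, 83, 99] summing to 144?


lo=0(12)+hi=7(99)=111
lo=1(35)+hi=7(99)=134
lo=2(42)+hi=7(99)=141
lo=3(45)+hi=7(99)=144

Yes: 45+99=144


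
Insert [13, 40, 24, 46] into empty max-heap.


Insert 13: [13]
Insert 40: [40, 13]
Insert 24: [40, 13, 24]
Insert 46: [46, 40, 24, 13]

Final heap: [46, 40, 24, 13]


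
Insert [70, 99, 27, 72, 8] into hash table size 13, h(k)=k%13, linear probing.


Insert 70: h=5 -> slot 5
Insert 99: h=8 -> slot 8
Insert 27: h=1 -> slot 1
Insert 72: h=7 -> slot 7
Insert 8: h=8, 1 probes -> slot 9

Table: [None, 27, None, None, None, 70, None, 72, 99, 8, None, None, None]


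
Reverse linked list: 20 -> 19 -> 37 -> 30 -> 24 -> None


Step 1: curr=20, set curr.next=prev(None) | reversed so far: 20
Step 2: curr=19, set curr.next=prev(20) | reversed so far: 19 -> 20
Step 3: curr=37, set curr.next=prev(19) | reversed so far: 37 -> 19 -> 20
Step 4: curr=30, set curr.next=prev(37) | reversed so far: 30 -> 37 -> 19 -> 20
Step 5: curr=24, set curr.next=prev(30) | reversed so far: 24 -> 30 -> 37 -> 19 -> 20

24 -> 30 -> 37 -> 19 -> 20 -> None


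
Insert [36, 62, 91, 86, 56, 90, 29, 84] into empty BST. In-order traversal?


Insert 36: root
Insert 62: R from 36
Insert 91: R from 36 -> R from 62
Insert 86: R from 36 -> R from 62 -> L from 91
Insert 56: R from 36 -> L from 62
Insert 90: R from 36 -> R from 62 -> L from 91 -> R from 86
Insert 29: L from 36
Insert 84: R from 36 -> R from 62 -> L from 91 -> L from 86

In-order: [29, 36, 56, 62, 84, 86, 90, 91]


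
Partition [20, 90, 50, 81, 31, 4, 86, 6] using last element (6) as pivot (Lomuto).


Pivot: 6
  4 <= 6: swap -> [4, 90, 50, 81, 31, 20, 86, 6]
Place pivot at 1: [4, 6, 50, 81, 31, 20, 86, 90]

Partitioned: [4, 6, 50, 81, 31, 20, 86, 90]


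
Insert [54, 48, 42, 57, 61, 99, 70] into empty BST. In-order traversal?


Insert 54: root
Insert 48: L from 54
Insert 42: L from 54 -> L from 48
Insert 57: R from 54
Insert 61: R from 54 -> R from 57
Insert 99: R from 54 -> R from 57 -> R from 61
Insert 70: R from 54 -> R from 57 -> R from 61 -> L from 99

In-order: [42, 48, 54, 57, 61, 70, 99]


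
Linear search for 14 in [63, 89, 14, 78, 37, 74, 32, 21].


i=0: 63!=14
i=1: 89!=14
i=2: 14==14 found!

Found at 2, 3 comps


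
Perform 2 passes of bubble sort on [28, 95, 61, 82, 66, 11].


Initial: [28, 95, 61, 82, 66, 11]
Pass 1: [28, 61, 82, 66, 11, 95] (4 swaps)
Pass 2: [28, 61, 66, 11, 82, 95] (2 swaps)

After 2 passes: [28, 61, 66, 11, 82, 95]


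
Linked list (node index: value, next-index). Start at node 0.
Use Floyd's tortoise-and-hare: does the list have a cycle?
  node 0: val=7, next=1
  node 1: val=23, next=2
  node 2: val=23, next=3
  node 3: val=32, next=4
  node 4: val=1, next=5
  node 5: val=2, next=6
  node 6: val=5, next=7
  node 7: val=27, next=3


Floyd's tortoise (slow, +1) and hare (fast, +2):
  init: slow=0, fast=0
  step 1: slow=1, fast=2
  step 2: slow=2, fast=4
  step 3: slow=3, fast=6
  step 4: slow=4, fast=3
  step 5: slow=5, fast=5
  slow == fast at node 5: cycle detected

Cycle: yes


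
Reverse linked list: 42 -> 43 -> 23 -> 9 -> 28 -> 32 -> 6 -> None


Step 1: curr=42, set curr.next=prev(None) | reversed so far: 42
Step 2: curr=43, set curr.next=prev(42) | reversed so far: 43 -> 42
Step 3: curr=23, set curr.next=prev(43) | reversed so far: 23 -> 43 -> 42
Step 4: curr=9, set curr.next=prev(23) | reversed so far: 9 -> 23 -> 43 -> 42
Step 5: curr=28, set curr.next=prev(9) | reversed so far: 28 -> 9 -> 23 -> 43 -> 42
Step 6: curr=32, set curr.next=prev(28) | reversed so far: 32 -> 28 -> 9 -> 23 -> 43 -> 42
Step 7: curr=6, set curr.next=prev(32) | reversed so far: 6 -> 32 -> 28 -> 9 -> 23 -> 43 -> 42

6 -> 32 -> 28 -> 9 -> 23 -> 43 -> 42 -> None


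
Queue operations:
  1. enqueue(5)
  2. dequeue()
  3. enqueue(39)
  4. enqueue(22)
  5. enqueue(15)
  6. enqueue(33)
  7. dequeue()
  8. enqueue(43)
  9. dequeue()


enqueue(5) -> [5]
dequeue()->5, []
enqueue(39) -> [39]
enqueue(22) -> [39, 22]
enqueue(15) -> [39, 22, 15]
enqueue(33) -> [39, 22, 15, 33]
dequeue()->39, [22, 15, 33]
enqueue(43) -> [22, 15, 33, 43]
dequeue()->22, [15, 33, 43]

Final queue: [15, 33, 43]


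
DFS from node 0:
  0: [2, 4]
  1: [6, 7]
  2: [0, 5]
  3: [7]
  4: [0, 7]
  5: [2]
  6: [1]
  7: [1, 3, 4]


Visit 0, push [4, 2]
Visit 2, push [5]
Visit 5, push []
Visit 4, push [7]
Visit 7, push [3, 1]
Visit 1, push [6]
Visit 6, push []
Visit 3, push []

DFS order: [0, 2, 5, 4, 7, 1, 6, 3]


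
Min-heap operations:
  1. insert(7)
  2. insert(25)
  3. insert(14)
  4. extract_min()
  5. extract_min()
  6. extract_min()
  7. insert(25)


insert(7) -> [7]
insert(25) -> [7, 25]
insert(14) -> [7, 25, 14]
extract_min()->7, [14, 25]
extract_min()->14, [25]
extract_min()->25, []
insert(25) -> [25]

Final heap: [25]


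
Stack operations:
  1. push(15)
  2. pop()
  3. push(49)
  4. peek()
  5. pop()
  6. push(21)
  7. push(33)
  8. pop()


push(15) -> [15]
pop()->15, []
push(49) -> [49]
peek()->49
pop()->49, []
push(21) -> [21]
push(33) -> [21, 33]
pop()->33, [21]

Final stack: [21]


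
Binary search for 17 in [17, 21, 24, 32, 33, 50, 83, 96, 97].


Step 1: lo=0, hi=8, mid=4, val=33
Step 2: lo=0, hi=3, mid=1, val=21
Step 3: lo=0, hi=0, mid=0, val=17

Found at index 0


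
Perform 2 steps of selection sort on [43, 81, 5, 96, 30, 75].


Initial: [43, 81, 5, 96, 30, 75]
Step 1: min=5 at 2
  Swap: [5, 81, 43, 96, 30, 75]
Step 2: min=30 at 4
  Swap: [5, 30, 43, 96, 81, 75]

After 2 steps: [5, 30, 43, 96, 81, 75]


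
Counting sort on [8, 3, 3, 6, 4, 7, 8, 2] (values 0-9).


Input: [8, 3, 3, 6, 4, 7, 8, 2]
Counts: [0, 0, 1, 2, 1, 0, 1, 1, 2, 0]

Sorted: [2, 3, 3, 4, 6, 7, 8, 8]


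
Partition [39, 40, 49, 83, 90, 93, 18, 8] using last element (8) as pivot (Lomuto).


Pivot: 8
Place pivot at 0: [8, 40, 49, 83, 90, 93, 18, 39]

Partitioned: [8, 40, 49, 83, 90, 93, 18, 39]


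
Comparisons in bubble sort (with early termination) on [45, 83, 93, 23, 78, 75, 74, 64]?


Algorithm: bubble sort (with early termination)
Input: [45, 83, 93, 23, 78, 75, 74, 64]
Sorted: [23, 45, 64, 74, 75, 78, 83, 93]

27


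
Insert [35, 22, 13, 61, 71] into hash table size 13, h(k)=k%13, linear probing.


Insert 35: h=9 -> slot 9
Insert 22: h=9, 1 probes -> slot 10
Insert 13: h=0 -> slot 0
Insert 61: h=9, 2 probes -> slot 11
Insert 71: h=6 -> slot 6

Table: [13, None, None, None, None, None, 71, None, None, 35, 22, 61, None]


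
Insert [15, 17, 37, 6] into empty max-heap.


Insert 15: [15]
Insert 17: [17, 15]
Insert 37: [37, 15, 17]
Insert 6: [37, 15, 17, 6]

Final heap: [37, 15, 17, 6]


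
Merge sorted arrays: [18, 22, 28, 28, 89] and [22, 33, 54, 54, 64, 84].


Take 18 from A
Take 22 from A
Take 22 from B
Take 28 from A
Take 28 from A
Take 33 from B
Take 54 from B
Take 54 from B
Take 64 from B
Take 84 from B

Merged: [18, 22, 22, 28, 28, 33, 54, 54, 64, 84, 89]


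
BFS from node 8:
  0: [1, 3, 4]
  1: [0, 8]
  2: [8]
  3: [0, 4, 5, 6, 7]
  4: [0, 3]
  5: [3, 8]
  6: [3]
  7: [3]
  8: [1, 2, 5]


Visit 8, enqueue [1, 2, 5]
Visit 1, enqueue [0]
Visit 2, enqueue []
Visit 5, enqueue [3]
Visit 0, enqueue [4]
Visit 3, enqueue [6, 7]
Visit 4, enqueue []
Visit 6, enqueue []
Visit 7, enqueue []

BFS order: [8, 1, 2, 5, 0, 3, 4, 6, 7]


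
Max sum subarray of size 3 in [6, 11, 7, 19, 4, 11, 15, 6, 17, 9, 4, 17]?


[0:3]: 24
[1:4]: 37
[2:5]: 30
[3:6]: 34
[4:7]: 30
[5:8]: 32
[6:9]: 38
[7:10]: 32
[8:11]: 30
[9:12]: 30

Max: 38 at [6:9]


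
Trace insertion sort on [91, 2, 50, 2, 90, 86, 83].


Initial: [91, 2, 50, 2, 90, 86, 83]
Insert 2: [2, 91, 50, 2, 90, 86, 83]
Insert 50: [2, 50, 91, 2, 90, 86, 83]
Insert 2: [2, 2, 50, 91, 90, 86, 83]
Insert 90: [2, 2, 50, 90, 91, 86, 83]
Insert 86: [2, 2, 50, 86, 90, 91, 83]
Insert 83: [2, 2, 50, 83, 86, 90, 91]

Sorted: [2, 2, 50, 83, 86, 90, 91]


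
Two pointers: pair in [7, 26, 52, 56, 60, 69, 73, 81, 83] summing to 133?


lo=0(7)+hi=8(83)=90
lo=1(26)+hi=8(83)=109
lo=2(52)+hi=8(83)=135
lo=2(52)+hi=7(81)=133

Yes: 52+81=133


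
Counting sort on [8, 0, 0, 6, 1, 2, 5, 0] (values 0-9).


Input: [8, 0, 0, 6, 1, 2, 5, 0]
Counts: [3, 1, 1, 0, 0, 1, 1, 0, 1, 0]

Sorted: [0, 0, 0, 1, 2, 5, 6, 8]


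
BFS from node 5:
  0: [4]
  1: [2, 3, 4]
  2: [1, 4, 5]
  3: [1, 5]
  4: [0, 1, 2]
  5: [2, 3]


Visit 5, enqueue [2, 3]
Visit 2, enqueue [1, 4]
Visit 3, enqueue []
Visit 1, enqueue []
Visit 4, enqueue [0]
Visit 0, enqueue []

BFS order: [5, 2, 3, 1, 4, 0]


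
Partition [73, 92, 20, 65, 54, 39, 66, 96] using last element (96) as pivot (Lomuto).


Pivot: 96
  73 <= 96: advance i (no swap)
  92 <= 96: advance i (no swap)
  20 <= 96: advance i (no swap)
  65 <= 96: advance i (no swap)
  54 <= 96: advance i (no swap)
  39 <= 96: advance i (no swap)
  66 <= 96: advance i (no swap)
Place pivot at 7: [73, 92, 20, 65, 54, 39, 66, 96]

Partitioned: [73, 92, 20, 65, 54, 39, 66, 96]


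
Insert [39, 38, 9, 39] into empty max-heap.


Insert 39: [39]
Insert 38: [39, 38]
Insert 9: [39, 38, 9]
Insert 39: [39, 39, 9, 38]

Final heap: [39, 39, 9, 38]


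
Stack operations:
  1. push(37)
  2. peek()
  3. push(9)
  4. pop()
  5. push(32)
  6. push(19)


push(37) -> [37]
peek()->37
push(9) -> [37, 9]
pop()->9, [37]
push(32) -> [37, 32]
push(19) -> [37, 32, 19]

Final stack: [37, 32, 19]


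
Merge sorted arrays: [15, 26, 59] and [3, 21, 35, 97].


Take 3 from B
Take 15 from A
Take 21 from B
Take 26 from A
Take 35 from B
Take 59 from A

Merged: [3, 15, 21, 26, 35, 59, 97]


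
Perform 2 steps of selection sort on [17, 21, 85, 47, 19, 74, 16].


Initial: [17, 21, 85, 47, 19, 74, 16]
Step 1: min=16 at 6
  Swap: [16, 21, 85, 47, 19, 74, 17]
Step 2: min=17 at 6
  Swap: [16, 17, 85, 47, 19, 74, 21]

After 2 steps: [16, 17, 85, 47, 19, 74, 21]


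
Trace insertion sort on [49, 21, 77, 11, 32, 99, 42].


Initial: [49, 21, 77, 11, 32, 99, 42]
Insert 21: [21, 49, 77, 11, 32, 99, 42]
Insert 77: [21, 49, 77, 11, 32, 99, 42]
Insert 11: [11, 21, 49, 77, 32, 99, 42]
Insert 32: [11, 21, 32, 49, 77, 99, 42]
Insert 99: [11, 21, 32, 49, 77, 99, 42]
Insert 42: [11, 21, 32, 42, 49, 77, 99]

Sorted: [11, 21, 32, 42, 49, 77, 99]


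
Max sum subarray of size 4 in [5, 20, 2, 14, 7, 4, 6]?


[0:4]: 41
[1:5]: 43
[2:6]: 27
[3:7]: 31

Max: 43 at [1:5]


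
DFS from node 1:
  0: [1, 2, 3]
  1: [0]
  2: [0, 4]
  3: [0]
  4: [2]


Visit 1, push [0]
Visit 0, push [3, 2]
Visit 2, push [4]
Visit 4, push []
Visit 3, push []

DFS order: [1, 0, 2, 4, 3]


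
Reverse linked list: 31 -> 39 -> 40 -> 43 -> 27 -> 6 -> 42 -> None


Step 1: curr=31, set curr.next=prev(None) | reversed so far: 31
Step 2: curr=39, set curr.next=prev(31) | reversed so far: 39 -> 31
Step 3: curr=40, set curr.next=prev(39) | reversed so far: 40 -> 39 -> 31
Step 4: curr=43, set curr.next=prev(40) | reversed so far: 43 -> 40 -> 39 -> 31
Step 5: curr=27, set curr.next=prev(43) | reversed so far: 27 -> 43 -> 40 -> 39 -> 31
Step 6: curr=6, set curr.next=prev(27) | reversed so far: 6 -> 27 -> 43 -> 40 -> 39 -> 31
Step 7: curr=42, set curr.next=prev(6) | reversed so far: 42 -> 6 -> 27 -> 43 -> 40 -> 39 -> 31

42 -> 6 -> 27 -> 43 -> 40 -> 39 -> 31 -> None


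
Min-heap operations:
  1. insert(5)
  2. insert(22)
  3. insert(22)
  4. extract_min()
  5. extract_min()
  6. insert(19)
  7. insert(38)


insert(5) -> [5]
insert(22) -> [5, 22]
insert(22) -> [5, 22, 22]
extract_min()->5, [22, 22]
extract_min()->22, [22]
insert(19) -> [19, 22]
insert(38) -> [19, 22, 38]

Final heap: [19, 22, 38]


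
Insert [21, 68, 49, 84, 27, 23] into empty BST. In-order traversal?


Insert 21: root
Insert 68: R from 21
Insert 49: R from 21 -> L from 68
Insert 84: R from 21 -> R from 68
Insert 27: R from 21 -> L from 68 -> L from 49
Insert 23: R from 21 -> L from 68 -> L from 49 -> L from 27

In-order: [21, 23, 27, 49, 68, 84]


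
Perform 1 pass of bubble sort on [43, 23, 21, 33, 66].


Initial: [43, 23, 21, 33, 66]
Pass 1: [23, 21, 33, 43, 66] (3 swaps)

After 1 pass: [23, 21, 33, 43, 66]


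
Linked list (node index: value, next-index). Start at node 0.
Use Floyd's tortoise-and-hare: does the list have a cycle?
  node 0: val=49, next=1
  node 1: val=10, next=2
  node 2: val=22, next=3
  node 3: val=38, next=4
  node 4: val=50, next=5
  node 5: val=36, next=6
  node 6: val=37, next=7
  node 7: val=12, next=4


Floyd's tortoise (slow, +1) and hare (fast, +2):
  init: slow=0, fast=0
  step 1: slow=1, fast=2
  step 2: slow=2, fast=4
  step 3: slow=3, fast=6
  step 4: slow=4, fast=4
  slow == fast at node 4: cycle detected

Cycle: yes


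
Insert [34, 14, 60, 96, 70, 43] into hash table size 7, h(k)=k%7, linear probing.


Insert 34: h=6 -> slot 6
Insert 14: h=0 -> slot 0
Insert 60: h=4 -> slot 4
Insert 96: h=5 -> slot 5
Insert 70: h=0, 1 probes -> slot 1
Insert 43: h=1, 1 probes -> slot 2

Table: [14, 70, 43, None, 60, 96, 34]


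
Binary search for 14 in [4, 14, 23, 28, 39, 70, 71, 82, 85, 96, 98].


Step 1: lo=0, hi=10, mid=5, val=70
Step 2: lo=0, hi=4, mid=2, val=23
Step 3: lo=0, hi=1, mid=0, val=4
Step 4: lo=1, hi=1, mid=1, val=14

Found at index 1


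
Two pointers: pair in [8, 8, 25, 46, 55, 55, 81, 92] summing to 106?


lo=0(8)+hi=7(92)=100
lo=1(8)+hi=7(92)=100
lo=2(25)+hi=7(92)=117
lo=2(25)+hi=6(81)=106

Yes: 25+81=106


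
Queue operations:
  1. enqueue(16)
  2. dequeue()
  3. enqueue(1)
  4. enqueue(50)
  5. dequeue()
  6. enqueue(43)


enqueue(16) -> [16]
dequeue()->16, []
enqueue(1) -> [1]
enqueue(50) -> [1, 50]
dequeue()->1, [50]
enqueue(43) -> [50, 43]

Final queue: [50, 43]


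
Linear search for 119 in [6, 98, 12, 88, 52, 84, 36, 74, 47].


i=0: 6!=119
i=1: 98!=119
i=2: 12!=119
i=3: 88!=119
i=4: 52!=119
i=5: 84!=119
i=6: 36!=119
i=7: 74!=119
i=8: 47!=119

Not found, 9 comps


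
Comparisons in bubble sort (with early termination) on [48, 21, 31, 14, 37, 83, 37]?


Algorithm: bubble sort (with early termination)
Input: [48, 21, 31, 14, 37, 83, 37]
Sorted: [14, 21, 31, 37, 37, 48, 83]

18


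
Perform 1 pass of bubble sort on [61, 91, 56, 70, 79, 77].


Initial: [61, 91, 56, 70, 79, 77]
Pass 1: [61, 56, 70, 79, 77, 91] (4 swaps)

After 1 pass: [61, 56, 70, 79, 77, 91]


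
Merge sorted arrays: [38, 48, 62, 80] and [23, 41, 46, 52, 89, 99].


Take 23 from B
Take 38 from A
Take 41 from B
Take 46 from B
Take 48 from A
Take 52 from B
Take 62 from A
Take 80 from A

Merged: [23, 38, 41, 46, 48, 52, 62, 80, 89, 99]


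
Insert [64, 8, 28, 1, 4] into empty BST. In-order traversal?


Insert 64: root
Insert 8: L from 64
Insert 28: L from 64 -> R from 8
Insert 1: L from 64 -> L from 8
Insert 4: L from 64 -> L from 8 -> R from 1

In-order: [1, 4, 8, 28, 64]


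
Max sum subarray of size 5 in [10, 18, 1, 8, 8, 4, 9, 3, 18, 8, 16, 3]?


[0:5]: 45
[1:6]: 39
[2:7]: 30
[3:8]: 32
[4:9]: 42
[5:10]: 42
[6:11]: 54
[7:12]: 48

Max: 54 at [6:11]


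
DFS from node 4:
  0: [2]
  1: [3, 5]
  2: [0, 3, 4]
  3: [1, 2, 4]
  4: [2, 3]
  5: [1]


Visit 4, push [3, 2]
Visit 2, push [3, 0]
Visit 0, push []
Visit 3, push [1]
Visit 1, push [5]
Visit 5, push []

DFS order: [4, 2, 0, 3, 1, 5]


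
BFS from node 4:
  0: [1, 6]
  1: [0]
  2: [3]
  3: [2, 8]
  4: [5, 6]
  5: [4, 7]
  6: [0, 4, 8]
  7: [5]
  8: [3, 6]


Visit 4, enqueue [5, 6]
Visit 5, enqueue [7]
Visit 6, enqueue [0, 8]
Visit 7, enqueue []
Visit 0, enqueue [1]
Visit 8, enqueue [3]
Visit 1, enqueue []
Visit 3, enqueue [2]
Visit 2, enqueue []

BFS order: [4, 5, 6, 7, 0, 8, 1, 3, 2]


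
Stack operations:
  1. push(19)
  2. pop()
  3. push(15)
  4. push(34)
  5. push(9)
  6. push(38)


push(19) -> [19]
pop()->19, []
push(15) -> [15]
push(34) -> [15, 34]
push(9) -> [15, 34, 9]
push(38) -> [15, 34, 9, 38]

Final stack: [15, 34, 9, 38]


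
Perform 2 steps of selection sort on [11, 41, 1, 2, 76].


Initial: [11, 41, 1, 2, 76]
Step 1: min=1 at 2
  Swap: [1, 41, 11, 2, 76]
Step 2: min=2 at 3
  Swap: [1, 2, 11, 41, 76]

After 2 steps: [1, 2, 11, 41, 76]


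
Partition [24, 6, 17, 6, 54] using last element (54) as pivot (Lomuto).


Pivot: 54
  24 <= 54: advance i (no swap)
  6 <= 54: advance i (no swap)
  17 <= 54: advance i (no swap)
  6 <= 54: advance i (no swap)
Place pivot at 4: [24, 6, 17, 6, 54]

Partitioned: [24, 6, 17, 6, 54]


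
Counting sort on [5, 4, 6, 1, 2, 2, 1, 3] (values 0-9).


Input: [5, 4, 6, 1, 2, 2, 1, 3]
Counts: [0, 2, 2, 1, 1, 1, 1, 0, 0, 0]

Sorted: [1, 1, 2, 2, 3, 4, 5, 6]


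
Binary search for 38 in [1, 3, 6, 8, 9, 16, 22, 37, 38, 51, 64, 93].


Step 1: lo=0, hi=11, mid=5, val=16
Step 2: lo=6, hi=11, mid=8, val=38

Found at index 8


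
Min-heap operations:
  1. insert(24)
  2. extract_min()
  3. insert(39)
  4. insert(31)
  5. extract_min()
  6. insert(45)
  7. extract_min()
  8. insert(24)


insert(24) -> [24]
extract_min()->24, []
insert(39) -> [39]
insert(31) -> [31, 39]
extract_min()->31, [39]
insert(45) -> [39, 45]
extract_min()->39, [45]
insert(24) -> [24, 45]

Final heap: [24, 45]


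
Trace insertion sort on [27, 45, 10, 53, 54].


Initial: [27, 45, 10, 53, 54]
Insert 45: [27, 45, 10, 53, 54]
Insert 10: [10, 27, 45, 53, 54]
Insert 53: [10, 27, 45, 53, 54]
Insert 54: [10, 27, 45, 53, 54]

Sorted: [10, 27, 45, 53, 54]


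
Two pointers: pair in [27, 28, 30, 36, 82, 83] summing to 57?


lo=0(27)+hi=5(83)=110
lo=0(27)+hi=4(82)=109
lo=0(27)+hi=3(36)=63
lo=0(27)+hi=2(30)=57

Yes: 27+30=57


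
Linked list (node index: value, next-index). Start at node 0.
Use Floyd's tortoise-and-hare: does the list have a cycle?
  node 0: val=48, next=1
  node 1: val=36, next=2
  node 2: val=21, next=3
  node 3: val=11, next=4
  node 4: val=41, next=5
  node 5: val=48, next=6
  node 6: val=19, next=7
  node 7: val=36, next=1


Floyd's tortoise (slow, +1) and hare (fast, +2):
  init: slow=0, fast=0
  step 1: slow=1, fast=2
  step 2: slow=2, fast=4
  step 3: slow=3, fast=6
  step 4: slow=4, fast=1
  step 5: slow=5, fast=3
  step 6: slow=6, fast=5
  step 7: slow=7, fast=7
  slow == fast at node 7: cycle detected

Cycle: yes


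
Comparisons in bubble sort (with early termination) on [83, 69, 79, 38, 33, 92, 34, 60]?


Algorithm: bubble sort (with early termination)
Input: [83, 69, 79, 38, 33, 92, 34, 60]
Sorted: [33, 34, 38, 60, 69, 79, 83, 92]

27


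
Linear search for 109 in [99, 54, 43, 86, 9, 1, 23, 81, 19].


i=0: 99!=109
i=1: 54!=109
i=2: 43!=109
i=3: 86!=109
i=4: 9!=109
i=5: 1!=109
i=6: 23!=109
i=7: 81!=109
i=8: 19!=109

Not found, 9 comps


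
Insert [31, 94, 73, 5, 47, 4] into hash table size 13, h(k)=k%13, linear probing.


Insert 31: h=5 -> slot 5
Insert 94: h=3 -> slot 3
Insert 73: h=8 -> slot 8
Insert 5: h=5, 1 probes -> slot 6
Insert 47: h=8, 1 probes -> slot 9
Insert 4: h=4 -> slot 4

Table: [None, None, None, 94, 4, 31, 5, None, 73, 47, None, None, None]


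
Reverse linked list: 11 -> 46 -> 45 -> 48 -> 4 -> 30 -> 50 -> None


Step 1: curr=11, set curr.next=prev(None) | reversed so far: 11
Step 2: curr=46, set curr.next=prev(11) | reversed so far: 46 -> 11
Step 3: curr=45, set curr.next=prev(46) | reversed so far: 45 -> 46 -> 11
Step 4: curr=48, set curr.next=prev(45) | reversed so far: 48 -> 45 -> 46 -> 11
Step 5: curr=4, set curr.next=prev(48) | reversed so far: 4 -> 48 -> 45 -> 46 -> 11
Step 6: curr=30, set curr.next=prev(4) | reversed so far: 30 -> 4 -> 48 -> 45 -> 46 -> 11
Step 7: curr=50, set curr.next=prev(30) | reversed so far: 50 -> 30 -> 4 -> 48 -> 45 -> 46 -> 11

50 -> 30 -> 4 -> 48 -> 45 -> 46 -> 11 -> None


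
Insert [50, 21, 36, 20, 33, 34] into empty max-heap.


Insert 50: [50]
Insert 21: [50, 21]
Insert 36: [50, 21, 36]
Insert 20: [50, 21, 36, 20]
Insert 33: [50, 33, 36, 20, 21]
Insert 34: [50, 33, 36, 20, 21, 34]

Final heap: [50, 33, 36, 20, 21, 34]


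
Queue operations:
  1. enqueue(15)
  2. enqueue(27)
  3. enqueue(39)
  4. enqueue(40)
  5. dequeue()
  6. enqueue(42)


enqueue(15) -> [15]
enqueue(27) -> [15, 27]
enqueue(39) -> [15, 27, 39]
enqueue(40) -> [15, 27, 39, 40]
dequeue()->15, [27, 39, 40]
enqueue(42) -> [27, 39, 40, 42]

Final queue: [27, 39, 40, 42]


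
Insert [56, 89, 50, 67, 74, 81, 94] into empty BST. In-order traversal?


Insert 56: root
Insert 89: R from 56
Insert 50: L from 56
Insert 67: R from 56 -> L from 89
Insert 74: R from 56 -> L from 89 -> R from 67
Insert 81: R from 56 -> L from 89 -> R from 67 -> R from 74
Insert 94: R from 56 -> R from 89

In-order: [50, 56, 67, 74, 81, 89, 94]


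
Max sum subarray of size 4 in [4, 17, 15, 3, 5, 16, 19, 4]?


[0:4]: 39
[1:5]: 40
[2:6]: 39
[3:7]: 43
[4:8]: 44

Max: 44 at [4:8]


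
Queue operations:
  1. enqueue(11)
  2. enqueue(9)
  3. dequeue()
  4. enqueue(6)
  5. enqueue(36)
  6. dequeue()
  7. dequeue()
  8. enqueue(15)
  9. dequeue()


enqueue(11) -> [11]
enqueue(9) -> [11, 9]
dequeue()->11, [9]
enqueue(6) -> [9, 6]
enqueue(36) -> [9, 6, 36]
dequeue()->9, [6, 36]
dequeue()->6, [36]
enqueue(15) -> [36, 15]
dequeue()->36, [15]

Final queue: [15]


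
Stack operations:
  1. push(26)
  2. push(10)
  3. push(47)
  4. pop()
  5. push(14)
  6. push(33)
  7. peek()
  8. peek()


push(26) -> [26]
push(10) -> [26, 10]
push(47) -> [26, 10, 47]
pop()->47, [26, 10]
push(14) -> [26, 10, 14]
push(33) -> [26, 10, 14, 33]
peek()->33
peek()->33

Final stack: [26, 10, 14, 33]
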